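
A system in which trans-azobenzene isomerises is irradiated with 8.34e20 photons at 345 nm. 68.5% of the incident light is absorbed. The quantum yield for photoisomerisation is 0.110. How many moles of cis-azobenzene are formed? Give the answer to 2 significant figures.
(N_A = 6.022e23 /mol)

Moles of photons: 8.34e20 / 6.022e23 = 0.001385 mol.
Photons absorbed: 0.685 × 0.001385 = 9.487e-4 mol.
Product: Φ × n_abs = 0.110 × 9.487e-4 = 1.044e-4 mol.

1.0e-4 mol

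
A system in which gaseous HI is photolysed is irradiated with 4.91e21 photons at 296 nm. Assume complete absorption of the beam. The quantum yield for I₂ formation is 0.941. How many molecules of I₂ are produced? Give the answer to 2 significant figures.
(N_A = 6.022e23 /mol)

Moles of photons: 4.91e21 / 6.022e23 = 0.008153 mol.
Product: Φ × n_abs = 0.941 × 0.008153 = 0.007672 mol.
As a count: 0.007672 × 6.022e23 = 4.6e21.

4.6e21 molecules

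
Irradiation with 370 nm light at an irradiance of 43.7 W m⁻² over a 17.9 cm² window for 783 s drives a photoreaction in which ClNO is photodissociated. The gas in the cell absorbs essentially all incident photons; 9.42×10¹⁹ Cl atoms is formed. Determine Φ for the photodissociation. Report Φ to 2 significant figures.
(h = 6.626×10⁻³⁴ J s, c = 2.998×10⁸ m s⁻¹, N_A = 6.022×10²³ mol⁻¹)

Φ = 0.83

Product: 9.42×10¹⁹ / 6.022×10²³ = 1.564×10⁻⁴ mol.
Photon energy at 370 nm: hc/λ = (6.626×10⁻³⁴)(2.998×10⁸)/(370×10⁻⁹) = 5.369×10⁻¹⁹ J.
Energy delivered: (43.7 W m⁻²)(17.9×10⁻⁴ m²)(783 s) = 61.25 J.
Photons incident: 61.25 / 5.369×10⁻¹⁹ = 1.141×10²⁰, i.e. 1.141×10²⁰/6.022×10²³ = 1.895×10⁻⁴ mol.
Φ = 1.564×10⁻⁴ mol / 1.895×10⁻⁴ mol photons = 0.83.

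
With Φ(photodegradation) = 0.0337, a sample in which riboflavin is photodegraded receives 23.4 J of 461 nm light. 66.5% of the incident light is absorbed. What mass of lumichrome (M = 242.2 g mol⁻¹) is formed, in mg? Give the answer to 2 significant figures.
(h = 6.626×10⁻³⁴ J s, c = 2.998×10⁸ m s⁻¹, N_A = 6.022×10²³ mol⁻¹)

Photon energy at 461 nm: hc/λ = (6.626×10⁻³⁴)(2.998×10⁸)/(461×10⁻⁹) = 4.309×10⁻¹⁹ J.
Photons incident: 23.4 / 4.309×10⁻¹⁹ = 5.430×10¹⁹, i.e. 5.430×10¹⁹/6.022×10²³ = 9.017×10⁻⁵ mol.
Photons absorbed: 0.665 × 9.017×10⁻⁵ = 5.996×10⁻⁵ mol.
Product: Φ × n_abs = 0.0337 × 5.996×10⁻⁵ = 2.021×10⁻⁶ mol.
Mass: 2.021×10⁻⁶ × 242.2 = 4.895×10⁻⁴ g = 0.49 mg.

0.49 mg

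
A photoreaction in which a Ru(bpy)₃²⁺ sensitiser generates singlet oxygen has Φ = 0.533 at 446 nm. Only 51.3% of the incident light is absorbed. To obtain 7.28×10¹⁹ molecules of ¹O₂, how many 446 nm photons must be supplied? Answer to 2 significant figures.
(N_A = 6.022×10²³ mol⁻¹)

2.7×10²⁰ photons

Product: 7.28×10¹⁹ / 6.022×10²³ = 1.209×10⁻⁴ mol.
Photons that must be absorbed: 1.209×10⁻⁴ / 0.533 = 2.268×10⁻⁴ mol.
Incident photons needed: 2.268×10⁻⁴ / 0.513 = 4.421×10⁻⁴ mol.
Photon count: 4.421×10⁻⁴ × 6.022×10²³ = 2.7×10²⁰.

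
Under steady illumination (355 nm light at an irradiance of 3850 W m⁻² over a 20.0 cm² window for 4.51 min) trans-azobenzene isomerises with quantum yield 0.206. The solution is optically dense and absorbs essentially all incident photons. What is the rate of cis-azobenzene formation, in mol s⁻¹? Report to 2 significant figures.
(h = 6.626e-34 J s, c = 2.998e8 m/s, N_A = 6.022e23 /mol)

Photon energy at 355 nm: hc/λ = (6.626e-34)(2.998e8)/(355e-9) = 5.596e-19 J.
Energy delivered: (3850 W m⁻²)(20.0e-4 m²)(270.6 s) = 2084 J.
Photons incident: 2084 / 5.596e-19 = 3.724e21, i.e. 3.724e21/6.022e23 = 0.006184 mol.
Product formed: 0.206 × 0.006184 = 0.001274 mol.
Rate: 0.001274 / 270.6 s = 4.7e-6 mol s⁻¹.

4.7e-6 mol s⁻¹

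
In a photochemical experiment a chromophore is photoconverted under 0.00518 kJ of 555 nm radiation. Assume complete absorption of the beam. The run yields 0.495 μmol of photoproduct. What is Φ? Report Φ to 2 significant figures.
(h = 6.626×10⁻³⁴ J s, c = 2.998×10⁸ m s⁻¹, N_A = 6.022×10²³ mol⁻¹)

Product: 0.495 μmol = 4.95×10⁻⁷ mol.
Photon energy at 555 nm: hc/λ = (6.626×10⁻³⁴)(2.998×10⁸)/(555×10⁻⁹) = 3.579×10⁻¹⁹ J.
Incident energy: 0.00518 kJ = 5.18 J.
Photons incident: 5.18 / 3.579×10⁻¹⁹ = 1.447×10¹⁹, i.e. 1.447×10¹⁹/6.022×10²³ = 2.403×10⁻⁵ mol.
Φ = 4.95×10⁻⁷ mol / 2.403×10⁻⁵ mol photons = 0.021.

Φ = 0.021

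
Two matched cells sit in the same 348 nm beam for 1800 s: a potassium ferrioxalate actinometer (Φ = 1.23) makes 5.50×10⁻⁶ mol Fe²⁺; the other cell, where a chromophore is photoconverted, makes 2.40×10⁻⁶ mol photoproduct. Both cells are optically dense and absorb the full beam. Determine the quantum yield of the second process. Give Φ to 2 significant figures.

Photons absorbed by the actinometer: 5.50×10⁻⁶ / 1.23 = 4.472×10⁻⁶ mol.
Φ(unknown) = 2.40×10⁻⁶ / 4.472×10⁻⁶ = 0.54.

Φ = 0.54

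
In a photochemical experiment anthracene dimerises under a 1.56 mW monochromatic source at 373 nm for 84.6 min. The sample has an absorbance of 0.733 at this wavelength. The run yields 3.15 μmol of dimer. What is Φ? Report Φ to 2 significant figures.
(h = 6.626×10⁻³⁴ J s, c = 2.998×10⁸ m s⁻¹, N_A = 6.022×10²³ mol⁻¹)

Φ = 0.16

Product: 3.15 μmol = 3.15×10⁻⁶ mol.
Photon energy at 373 nm: hc/λ = (6.626×10⁻³⁴)(2.998×10⁸)/(373×10⁻⁹) = 5.326×10⁻¹⁹ J.
Energy delivered: (1.56 mW)(5076 s) = 7.919 J.
Photons incident: 7.919 / 5.326×10⁻¹⁹ = 1.487×10¹⁹, i.e. 1.487×10¹⁹/6.022×10²³ = 2.469×10⁻⁵ mol.
Fraction absorbed: 1 − 10^(−0.733) = 0.8151.
Photons absorbed: 0.8151 × 2.469×10⁻⁵ = 2.012×10⁻⁵ mol.
Φ = 3.15×10⁻⁶ mol / 2.012×10⁻⁵ mol photons = 0.16.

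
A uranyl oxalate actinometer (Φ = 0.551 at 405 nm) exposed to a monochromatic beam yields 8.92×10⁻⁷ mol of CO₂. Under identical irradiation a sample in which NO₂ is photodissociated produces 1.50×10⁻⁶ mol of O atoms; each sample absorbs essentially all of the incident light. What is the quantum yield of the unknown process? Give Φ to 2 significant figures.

Φ = 0.93

Photons absorbed by the actinometer: 8.92×10⁻⁷ / 0.551 = 1.619×10⁻⁶ mol.
Φ(unknown) = 1.50×10⁻⁶ / 1.619×10⁻⁶ = 0.93.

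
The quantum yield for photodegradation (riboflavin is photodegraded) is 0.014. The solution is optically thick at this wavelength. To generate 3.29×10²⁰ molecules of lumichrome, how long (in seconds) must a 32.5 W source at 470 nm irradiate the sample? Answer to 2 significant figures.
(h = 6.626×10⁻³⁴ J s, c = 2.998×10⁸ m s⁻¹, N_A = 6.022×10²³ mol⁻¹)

Product: 3.29×10²⁰ / 6.022×10²³ = 5.463×10⁻⁴ mol.
Photons that must be absorbed: 5.463×10⁻⁴ / 0.014 = 0.03902 mol.
Photon energy: hc/λ = 4.227×10⁻¹⁹ J; per mole, 2.545×10⁵ J mol⁻¹.
Energy required: 0.03902 × 2.545×10⁵ = 9931 J.
Time: 9931 J / 32.5 W = 310 s.

t ≈ 310 s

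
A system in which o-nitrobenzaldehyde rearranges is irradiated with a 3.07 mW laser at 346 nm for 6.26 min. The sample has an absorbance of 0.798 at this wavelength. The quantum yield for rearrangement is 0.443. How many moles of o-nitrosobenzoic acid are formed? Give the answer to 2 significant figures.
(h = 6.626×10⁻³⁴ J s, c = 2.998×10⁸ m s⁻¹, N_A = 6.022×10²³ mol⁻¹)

1.2×10⁻⁶ mol

Photon energy at 346 nm: hc/λ = (6.626×10⁻³⁴)(2.998×10⁸)/(346×10⁻⁹) = 5.741×10⁻¹⁹ J.
Energy delivered: (3.07 mW)(375.6 s) = 1.153 J.
Photons incident: 1.153 / 5.741×10⁻¹⁹ = 2.008×10¹⁸, i.e. 2.008×10¹⁸/6.022×10²³ = 3.334×10⁻⁶ mol.
Fraction absorbed: 1 − 10^(−0.798) = 0.8408.
Photons absorbed: 0.8408 × 3.334×10⁻⁶ = 2.803×10⁻⁶ mol.
Product: Φ × n_abs = 0.443 × 2.803×10⁻⁶ = 1.242×10⁻⁶ mol.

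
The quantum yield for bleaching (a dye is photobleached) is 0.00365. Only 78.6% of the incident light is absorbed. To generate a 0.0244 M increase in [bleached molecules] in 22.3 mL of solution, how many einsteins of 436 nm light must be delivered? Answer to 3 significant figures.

Product: (0.0244 M)(0.0223 L) = 5.441×10⁻⁴ mol.
Photons that must be absorbed: 5.441×10⁻⁴ / 0.00365 = 0.1491 mol.
Incident photons needed: 0.1491 / 0.786 = 0.1897 mol.

0.190 einstein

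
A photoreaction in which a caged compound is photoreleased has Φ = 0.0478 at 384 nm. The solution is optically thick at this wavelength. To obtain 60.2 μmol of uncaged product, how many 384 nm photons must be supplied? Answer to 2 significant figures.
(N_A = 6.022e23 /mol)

7.6e20 photons

Product: 60.2 μmol = 6.02e-5 mol.
Photons that must be absorbed: 6.02e-5 / 0.0478 = 0.001259 mol.
Photon count: 0.001259 × 6.022e23 = 7.6e20.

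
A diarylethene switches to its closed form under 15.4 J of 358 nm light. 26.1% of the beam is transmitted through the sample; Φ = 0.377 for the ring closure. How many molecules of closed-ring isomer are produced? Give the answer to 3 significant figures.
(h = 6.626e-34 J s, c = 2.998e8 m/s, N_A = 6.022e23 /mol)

7.73e18 molecules

Photon energy at 358 nm: hc/λ = (6.626e-34)(2.998e8)/(358e-9) = 5.549e-19 J.
Photons incident: 15.4 / 5.549e-19 = 2.775e19, i.e. 2.775e19/6.022e23 = 4.608e-5 mol.
Fraction absorbed: 1 − 26.1/100 = 0.7390.
Photons absorbed: 0.7390 × 4.608e-5 = 3.405e-5 mol.
Product: Φ × n_abs = 0.377 × 3.405e-5 = 1.284e-5 mol.
As a count: 1.284e-5 × 6.022e23 = 7.73e18.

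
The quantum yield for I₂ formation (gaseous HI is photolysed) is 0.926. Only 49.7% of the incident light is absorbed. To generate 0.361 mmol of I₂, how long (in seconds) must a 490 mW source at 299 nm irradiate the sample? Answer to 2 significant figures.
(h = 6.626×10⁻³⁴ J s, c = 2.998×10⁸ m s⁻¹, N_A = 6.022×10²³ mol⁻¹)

t ≈ 640 s

Product: 0.361 mmol = 3.61×10⁻⁴ mol.
Photons that must be absorbed: 3.61×10⁻⁴ / 0.926 = 3.898×10⁻⁴ mol.
Incident photons needed: 3.898×10⁻⁴ / 0.497 = 7.843×10⁻⁴ mol.
Photon energy: hc/λ = 6.644×10⁻¹⁹ J; per mole, 4.001×10⁵ J mol⁻¹.
Energy required: 7.843×10⁻⁴ × 4.001×10⁵ = 313.8 J.
Time: 313.8 J / 0.49 W = 640 s.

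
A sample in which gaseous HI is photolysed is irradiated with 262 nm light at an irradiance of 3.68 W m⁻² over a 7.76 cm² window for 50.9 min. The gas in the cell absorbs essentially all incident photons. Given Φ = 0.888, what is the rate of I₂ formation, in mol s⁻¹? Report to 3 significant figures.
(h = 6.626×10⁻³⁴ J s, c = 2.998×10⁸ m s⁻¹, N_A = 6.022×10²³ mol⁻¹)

5.55×10⁻⁹ mol s⁻¹

Photon energy at 262 nm: hc/λ = (6.626×10⁻³⁴)(2.998×10⁸)/(262×10⁻⁹) = 7.582×10⁻¹⁹ J.
Energy delivered: (3.68 W m⁻²)(7.76×10⁻⁴ m²)(3054 s) = 8.721 J.
Photons incident: 8.721 / 7.582×10⁻¹⁹ = 1.150×10¹⁹, i.e. 1.150×10¹⁹/6.022×10²³ = 1.910×10⁻⁵ mol.
Product formed: 0.888 × 1.910×10⁻⁵ = 1.696×10⁻⁵ mol.
Rate: 1.696×10⁻⁵ / 3054 s = 5.55×10⁻⁹ mol s⁻¹.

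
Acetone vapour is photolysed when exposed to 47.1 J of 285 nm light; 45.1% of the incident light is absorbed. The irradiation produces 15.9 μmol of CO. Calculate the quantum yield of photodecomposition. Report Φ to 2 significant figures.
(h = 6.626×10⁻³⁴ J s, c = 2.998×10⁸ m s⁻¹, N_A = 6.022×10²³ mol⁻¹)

Product: 15.9 μmol = 1.59×10⁻⁵ mol.
Photon energy at 285 nm: hc/λ = (6.626×10⁻³⁴)(2.998×10⁸)/(285×10⁻⁹) = 6.970×10⁻¹⁹ J.
Photons incident: 47.1 / 6.970×10⁻¹⁹ = 6.758×10¹⁹, i.e. 6.758×10¹⁹/6.022×10²³ = 1.122×10⁻⁴ mol.
Photons absorbed: 0.451 × 1.122×10⁻⁴ = 5.060×10⁻⁵ mol.
Φ = 1.59×10⁻⁵ mol / 5.060×10⁻⁵ mol photons = 0.31.

Φ = 0.31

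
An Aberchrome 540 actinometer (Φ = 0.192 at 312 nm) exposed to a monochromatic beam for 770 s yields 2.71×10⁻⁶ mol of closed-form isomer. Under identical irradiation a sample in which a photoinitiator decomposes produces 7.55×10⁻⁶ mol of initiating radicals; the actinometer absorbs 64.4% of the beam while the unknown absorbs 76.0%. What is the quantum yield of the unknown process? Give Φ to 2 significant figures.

Φ = 0.45

Photons absorbed by the actinometer: 2.71×10⁻⁶ / 0.192 = 1.411×10⁻⁵ mol.
Incident flux: 1.411×10⁻⁵ / 0.644 = 2.191×10⁻⁵ einstein.
Absorbed by unknown: 0.760 × 2.191×10⁻⁵ = 1.665×10⁻⁵ mol.
Φ(unknown) = 7.55×10⁻⁶ / 1.665×10⁻⁵ = 0.45.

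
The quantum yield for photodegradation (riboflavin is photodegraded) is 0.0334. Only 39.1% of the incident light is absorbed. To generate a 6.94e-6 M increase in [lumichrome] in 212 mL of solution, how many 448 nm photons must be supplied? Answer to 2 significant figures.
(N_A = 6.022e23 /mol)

6.8e19 photons

Product: (6.94e-6 M)(0.212 L) = 1.471e-6 mol.
Photons that must be absorbed: 1.471e-6 / 0.0334 = 4.404e-5 mol.
Incident photons needed: 4.404e-5 / 0.391 = 1.126e-4 mol.
Photon count: 1.126e-4 × 6.022e23 = 6.8e19.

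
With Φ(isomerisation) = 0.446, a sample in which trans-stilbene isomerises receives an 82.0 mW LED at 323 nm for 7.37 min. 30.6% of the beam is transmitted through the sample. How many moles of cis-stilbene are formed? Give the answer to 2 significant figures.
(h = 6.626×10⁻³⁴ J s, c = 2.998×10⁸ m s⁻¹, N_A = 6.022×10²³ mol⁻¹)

3.0×10⁻⁵ mol

Photon energy at 323 nm: hc/λ = (6.626×10⁻³⁴)(2.998×10⁸)/(323×10⁻⁹) = 6.150×10⁻¹⁹ J.
Energy delivered: (82.0 mW)(442.2 s) = 36.26 J.
Photons incident: 36.26 / 6.150×10⁻¹⁹ = 5.896×10¹⁹, i.e. 5.896×10¹⁹/6.022×10²³ = 9.791×10⁻⁵ mol.
Fraction absorbed: 1 − 30.6/100 = 0.6940.
Photons absorbed: 0.6940 × 9.791×10⁻⁵ = 6.795×10⁻⁵ mol.
Product: Φ × n_abs = 0.446 × 6.795×10⁻⁵ = 3.031×10⁻⁵ mol.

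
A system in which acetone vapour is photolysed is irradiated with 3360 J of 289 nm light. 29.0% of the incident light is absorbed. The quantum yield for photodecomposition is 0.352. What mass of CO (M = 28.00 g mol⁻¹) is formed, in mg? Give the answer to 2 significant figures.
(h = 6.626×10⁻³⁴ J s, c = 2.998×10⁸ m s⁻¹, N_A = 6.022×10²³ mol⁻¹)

Photon energy at 289 nm: hc/λ = (6.626×10⁻³⁴)(2.998×10⁸)/(289×10⁻⁹) = 6.874×10⁻¹⁹ J.
Photons incident: 3360 / 6.874×10⁻¹⁹ = 4.888×10²¹, i.e. 4.888×10²¹/6.022×10²³ = 0.008117 mol.
Photons absorbed: 0.290 × 0.008117 = 0.002354 mol.
Product: Φ × n_abs = 0.352 × 0.002354 = 8.286×10⁻⁴ mol.
Mass: 8.286×10⁻⁴ × 28.00 = 0.02320 g = 23 mg.

23 mg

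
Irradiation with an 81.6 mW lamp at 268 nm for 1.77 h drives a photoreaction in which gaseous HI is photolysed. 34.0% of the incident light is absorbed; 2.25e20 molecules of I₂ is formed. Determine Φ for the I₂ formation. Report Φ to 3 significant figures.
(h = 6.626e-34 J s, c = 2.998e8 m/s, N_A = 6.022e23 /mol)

Φ = 0.943

Product: 2.25e20 / 6.022e23 = 3.736e-4 mol.
Photon energy at 268 nm: hc/λ = (6.626e-34)(2.998e8)/(268e-9) = 7.412e-19 J.
Energy delivered: (81.6 mW)(6372 s) = 520.0 J.
Photons incident: 520.0 / 7.412e-19 = 7.016e20, i.e. 7.016e20/6.022e23 = 0.001165 mol.
Photons absorbed: 0.340 × 0.001165 = 3.961e-4 mol.
Φ = 3.736e-4 mol / 3.961e-4 mol photons = 0.943.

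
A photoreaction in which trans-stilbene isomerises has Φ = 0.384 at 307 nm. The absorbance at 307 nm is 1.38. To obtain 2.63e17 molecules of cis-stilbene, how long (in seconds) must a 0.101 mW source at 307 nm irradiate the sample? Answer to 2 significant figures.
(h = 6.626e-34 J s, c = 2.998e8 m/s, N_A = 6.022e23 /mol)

Product: 2.63e17 / 6.022e23 = 4.367e-7 mol.
Photons that must be absorbed: 4.367e-7 / 0.384 = 1.137e-6 mol.
Fraction absorbed: 1 − 10^(−1.38) = 0.9583.
Incident photons needed: 1.137e-6 / 0.9583 = 1.186e-6 mol.
Photon energy: hc/λ = 6.471e-19 J; per mole, 3.897e5 J mol⁻¹.
Energy required: 1.186e-6 × 3.897e5 = 0.4622 J.
Time: 0.4622 J / 0.000101 W = 4600 s.

t ≈ 4600 s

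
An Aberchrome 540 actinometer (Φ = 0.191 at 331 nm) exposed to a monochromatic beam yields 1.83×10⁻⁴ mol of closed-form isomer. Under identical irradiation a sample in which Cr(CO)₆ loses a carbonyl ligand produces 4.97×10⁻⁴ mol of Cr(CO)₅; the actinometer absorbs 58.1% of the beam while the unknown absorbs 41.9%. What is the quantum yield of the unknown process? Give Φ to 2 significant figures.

Photons absorbed by the actinometer: 1.83×10⁻⁴ / 0.191 = 9.581×10⁻⁴ mol.
Incident flux: 9.581×10⁻⁴ / 0.581 = 0.001649 einstein.
Absorbed by unknown: 0.419 × 0.001649 = 6.909×10⁻⁴ mol.
Φ(unknown) = 4.97×10⁻⁴ / 6.909×10⁻⁴ = 0.72.

Φ = 0.72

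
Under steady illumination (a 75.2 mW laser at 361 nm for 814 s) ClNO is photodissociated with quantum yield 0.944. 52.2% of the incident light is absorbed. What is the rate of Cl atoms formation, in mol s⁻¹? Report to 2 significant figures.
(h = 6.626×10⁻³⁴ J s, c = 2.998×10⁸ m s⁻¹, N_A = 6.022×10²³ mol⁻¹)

Photon energy at 361 nm: hc/λ = (6.626×10⁻³⁴)(2.998×10⁸)/(361×10⁻⁹) = 5.503×10⁻¹⁹ J.
Energy delivered: (75.2 mW)(814 s) = 61.21 J.
Photons incident: 61.21 / 5.503×10⁻¹⁹ = 1.112×10²⁰, i.e. 1.112×10²⁰/6.022×10²³ = 1.847×10⁻⁴ mol.
Photons absorbed: 0.522 × 1.847×10⁻⁴ = 9.641×10⁻⁵ mol.
Product formed: 0.944 × 9.641×10⁻⁵ = 9.101×10⁻⁵ mol.
Rate: 9.101×10⁻⁵ / 814 s = 1.1×10⁻⁷ mol s⁻¹.

1.1×10⁻⁷ mol s⁻¹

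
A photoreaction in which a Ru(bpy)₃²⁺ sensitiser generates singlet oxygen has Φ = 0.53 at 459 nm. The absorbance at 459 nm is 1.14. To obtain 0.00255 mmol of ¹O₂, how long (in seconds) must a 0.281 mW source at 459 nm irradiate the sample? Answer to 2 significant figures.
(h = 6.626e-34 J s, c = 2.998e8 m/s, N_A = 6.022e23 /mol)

Product: 0.00255 mmol = 2.55e-6 mol.
Photons that must be absorbed: 2.55e-6 / 0.53 = 4.811e-6 mol.
Fraction absorbed: 1 − 10^(−1.14) = 0.9276.
Incident photons needed: 4.811e-6 / 0.9276 = 5.187e-6 mol.
Photon energy: hc/λ = 4.328e-19 J; per mole, 2.606e5 J mol⁻¹.
Energy required: 5.187e-6 × 2.606e5 = 1.352 J.
Time: 1.352 J / 0.000281 W = 4800 s.

t ≈ 4800 s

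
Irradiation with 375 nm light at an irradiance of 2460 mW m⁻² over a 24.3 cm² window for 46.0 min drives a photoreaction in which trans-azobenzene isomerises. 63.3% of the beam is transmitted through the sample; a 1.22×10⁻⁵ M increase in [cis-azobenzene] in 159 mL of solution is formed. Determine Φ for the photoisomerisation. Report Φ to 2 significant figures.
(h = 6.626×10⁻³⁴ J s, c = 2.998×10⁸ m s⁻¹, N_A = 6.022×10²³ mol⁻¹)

Φ = 0.10

Product: (1.22×10⁻⁵ M)(0.159 L) = 1.940×10⁻⁶ mol.
Photon energy at 375 nm: hc/λ = (6.626×10⁻³⁴)(2.998×10⁸)/(375×10⁻⁹) = 5.297×10⁻¹⁹ J.
Energy delivered: (2460 mW m⁻²)(24.3×10⁻⁴ m²)(2760 s) = 16.50 J.
Photons incident: 16.50 / 5.297×10⁻¹⁹ = 3.115×10¹⁹, i.e. 3.115×10¹⁹/6.022×10²³ = 5.173×10⁻⁵ mol.
Fraction absorbed: 1 − 63.3/100 = 0.3670.
Photons absorbed: 0.3670 × 5.173×10⁻⁵ = 1.898×10⁻⁵ mol.
Φ = 1.940×10⁻⁶ mol / 1.898×10⁻⁵ mol photons = 0.10.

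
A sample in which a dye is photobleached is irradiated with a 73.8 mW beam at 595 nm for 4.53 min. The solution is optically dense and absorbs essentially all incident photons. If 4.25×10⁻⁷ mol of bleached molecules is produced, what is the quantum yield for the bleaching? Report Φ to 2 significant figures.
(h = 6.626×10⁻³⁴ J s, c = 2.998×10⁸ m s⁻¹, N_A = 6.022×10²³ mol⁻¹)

Φ = 0.0043

Photon energy at 595 nm: hc/λ = (6.626×10⁻³⁴)(2.998×10⁸)/(595×10⁻⁹) = 3.339×10⁻¹⁹ J.
Energy delivered: (73.8 mW)(271.8 s) = 20.06 J.
Photons incident: 20.06 / 3.339×10⁻¹⁹ = 6.008×10¹⁹, i.e. 6.008×10¹⁹/6.022×10²³ = 9.977×10⁻⁵ mol.
Φ = 4.25×10⁻⁷ mol / 9.977×10⁻⁵ mol photons = 0.0043.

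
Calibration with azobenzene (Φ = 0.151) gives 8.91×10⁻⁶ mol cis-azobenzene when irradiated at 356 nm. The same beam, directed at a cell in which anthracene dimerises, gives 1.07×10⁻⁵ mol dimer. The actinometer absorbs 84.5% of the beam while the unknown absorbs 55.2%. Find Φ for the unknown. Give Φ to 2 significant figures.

Photons absorbed by the actinometer: 8.91×10⁻⁶ / 0.151 = 5.901×10⁻⁵ mol.
Incident flux: 5.901×10⁻⁵ / 0.845 = 6.983×10⁻⁵ einstein.
Absorbed by unknown: 0.552 × 6.983×10⁻⁵ = 3.855×10⁻⁵ mol.
Φ(unknown) = 1.07×10⁻⁵ / 3.855×10⁻⁵ = 0.28.

Φ = 0.28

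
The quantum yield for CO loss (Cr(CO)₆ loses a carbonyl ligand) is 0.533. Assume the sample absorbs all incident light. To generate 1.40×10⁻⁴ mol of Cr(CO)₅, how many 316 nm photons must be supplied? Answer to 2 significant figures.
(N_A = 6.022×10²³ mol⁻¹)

Photons that must be absorbed: 1.40×10⁻⁴ / 0.533 = 2.627×10⁻⁴ mol.
Photon count: 2.627×10⁻⁴ × 6.022×10²³ = 1.6×10²⁰.

1.6×10²⁰ photons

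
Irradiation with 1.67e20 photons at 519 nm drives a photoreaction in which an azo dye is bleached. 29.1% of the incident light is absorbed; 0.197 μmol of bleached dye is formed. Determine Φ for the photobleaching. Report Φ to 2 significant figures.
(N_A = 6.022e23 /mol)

Product: 0.197 μmol = 1.97e-7 mol.
Moles of photons: 1.67e20 / 6.022e23 = 2.773e-4 mol.
Photons absorbed: 0.291 × 2.773e-4 = 8.069e-5 mol.
Φ = 1.97e-7 mol / 8.069e-5 mol photons = 0.0024.

Φ = 0.0024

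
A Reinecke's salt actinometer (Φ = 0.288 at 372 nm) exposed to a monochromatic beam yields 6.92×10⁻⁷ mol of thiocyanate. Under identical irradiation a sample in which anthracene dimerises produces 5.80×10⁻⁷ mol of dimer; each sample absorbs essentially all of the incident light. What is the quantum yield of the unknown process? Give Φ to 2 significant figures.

Φ = 0.24

Photons absorbed by the actinometer: 6.92×10⁻⁷ / 0.288 = 2.403×10⁻⁶ mol.
Φ(unknown) = 5.80×10⁻⁷ / 2.403×10⁻⁶ = 0.24.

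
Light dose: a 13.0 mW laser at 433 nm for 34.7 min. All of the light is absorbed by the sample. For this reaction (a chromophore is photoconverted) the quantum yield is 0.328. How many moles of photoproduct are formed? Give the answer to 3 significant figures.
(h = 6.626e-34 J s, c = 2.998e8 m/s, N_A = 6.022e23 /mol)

3.21e-5 mol

Photon energy at 433 nm: hc/λ = (6.626e-34)(2.998e8)/(433e-9) = 4.588e-19 J.
Energy delivered: (13.0 mW)(2082 s) = 27.07 J.
Photons incident: 27.07 / 4.588e-19 = 5.900e19, i.e. 5.900e19/6.022e23 = 9.797e-5 mol.
Product: Φ × n_abs = 0.328 × 9.797e-5 = 3.213e-5 mol.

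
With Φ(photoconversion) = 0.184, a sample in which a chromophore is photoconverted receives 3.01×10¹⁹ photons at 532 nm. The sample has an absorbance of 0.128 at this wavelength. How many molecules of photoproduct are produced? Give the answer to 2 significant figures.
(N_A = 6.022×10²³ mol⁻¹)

1.4×10¹⁸ molecules

Moles of photons: 3.01×10¹⁹ / 6.022×10²³ = 4.998×10⁻⁵ mol.
Fraction absorbed: 1 − 10^(−0.128) = 0.2553.
Photons absorbed: 0.2553 × 4.998×10⁻⁵ = 1.276×10⁻⁵ mol.
Product: Φ × n_abs = 0.184 × 1.276×10⁻⁵ = 2.348×10⁻⁶ mol.
As a count: 2.348×10⁻⁶ × 6.022×10²³ = 1.4×10¹⁸.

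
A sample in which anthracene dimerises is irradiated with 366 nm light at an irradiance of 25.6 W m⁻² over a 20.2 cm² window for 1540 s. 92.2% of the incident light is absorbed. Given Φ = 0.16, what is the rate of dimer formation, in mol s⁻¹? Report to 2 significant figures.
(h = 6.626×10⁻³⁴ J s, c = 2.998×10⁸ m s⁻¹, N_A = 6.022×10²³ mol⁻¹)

Photon energy at 366 nm: hc/λ = (6.626×10⁻³⁴)(2.998×10⁸)/(366×10⁻⁹) = 5.428×10⁻¹⁹ J.
Energy delivered: (25.6 W m⁻²)(20.2×10⁻⁴ m²)(1540 s) = 79.64 J.
Photons incident: 79.64 / 5.428×10⁻¹⁹ = 1.467×10²⁰, i.e. 1.467×10²⁰/6.022×10²³ = 2.436×10⁻⁴ mol.
Photons absorbed: 0.922 × 2.436×10⁻⁴ = 2.246×10⁻⁴ mol.
Product formed: 0.16 × 2.246×10⁻⁴ = 3.594×10⁻⁵ mol.
Rate: 3.594×10⁻⁵ / 1540 s = 2.3×10⁻⁸ mol s⁻¹.

2.3×10⁻⁸ mol s⁻¹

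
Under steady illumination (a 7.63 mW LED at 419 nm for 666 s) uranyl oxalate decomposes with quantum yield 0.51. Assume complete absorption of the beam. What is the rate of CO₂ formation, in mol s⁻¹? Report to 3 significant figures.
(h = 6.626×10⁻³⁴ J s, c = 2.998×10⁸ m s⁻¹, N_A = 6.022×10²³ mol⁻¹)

Photon energy at 419 nm: hc/λ = (6.626×10⁻³⁴)(2.998×10⁸)/(419×10⁻⁹) = 4.741×10⁻¹⁹ J.
Energy delivered: (7.63 mW)(666 s) = 5.082 J.
Photons incident: 5.082 / 4.741×10⁻¹⁹ = 1.072×10¹⁹, i.e. 1.072×10¹⁹/6.022×10²³ = 1.780×10⁻⁵ mol.
Product formed: 0.51 × 1.780×10⁻⁵ = 9.078×10⁻⁶ mol.
Rate: 9.078×10⁻⁶ / 666 s = 1.36×10⁻⁸ mol s⁻¹.

1.36×10⁻⁸ mol s⁻¹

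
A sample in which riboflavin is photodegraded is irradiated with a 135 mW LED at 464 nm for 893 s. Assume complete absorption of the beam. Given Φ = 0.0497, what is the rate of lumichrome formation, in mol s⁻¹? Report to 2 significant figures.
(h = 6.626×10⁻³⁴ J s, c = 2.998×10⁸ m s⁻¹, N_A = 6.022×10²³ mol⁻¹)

Photon energy at 464 nm: hc/λ = (6.626×10⁻³⁴)(2.998×10⁸)/(464×10⁻⁹) = 4.281×10⁻¹⁹ J.
Energy delivered: (135 mW)(893 s) = 120.6 J.
Photons incident: 120.6 / 4.281×10⁻¹⁹ = 2.817×10²⁰, i.e. 2.817×10²⁰/6.022×10²³ = 4.678×10⁻⁴ mol.
Product formed: 0.0497 × 4.678×10⁻⁴ = 2.325×10⁻⁵ mol.
Rate: 2.325×10⁻⁵ / 893 s = 2.6×10⁻⁸ mol s⁻¹.

2.6×10⁻⁸ mol s⁻¹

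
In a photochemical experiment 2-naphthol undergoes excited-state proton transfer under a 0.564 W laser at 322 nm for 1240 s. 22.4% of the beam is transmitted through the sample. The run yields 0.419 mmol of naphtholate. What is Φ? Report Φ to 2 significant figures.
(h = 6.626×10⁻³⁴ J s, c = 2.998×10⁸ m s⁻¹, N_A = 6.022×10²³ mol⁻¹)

Product: 0.419 mmol = 4.19×10⁻⁴ mol.
Photon energy at 322 nm: hc/λ = (6.626×10⁻³⁴)(2.998×10⁸)/(322×10⁻⁹) = 6.169×10⁻¹⁹ J.
Energy delivered: (0.564 W)(1240 s) = 699.4 J.
Photons incident: 699.4 / 6.169×10⁻¹⁹ = 1.134×10²¹, i.e. 1.134×10²¹/6.022×10²³ = 0.001883 mol.
Fraction absorbed: 1 − 22.4/100 = 0.7760.
Photons absorbed: 0.7760 × 0.001883 = 0.001461 mol.
Φ = 4.19×10⁻⁴ mol / 0.001461 mol photons = 0.29.

Φ = 0.29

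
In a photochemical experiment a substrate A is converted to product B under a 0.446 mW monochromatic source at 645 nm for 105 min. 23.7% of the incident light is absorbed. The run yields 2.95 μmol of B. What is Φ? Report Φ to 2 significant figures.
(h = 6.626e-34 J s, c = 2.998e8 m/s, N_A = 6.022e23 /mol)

Product: 2.95 μmol = 2.95e-6 mol.
Photon energy at 645 nm: hc/λ = (6.626e-34)(2.998e8)/(645e-9) = 3.080e-19 J.
Energy delivered: (0.446 mW)(6300 s) = 2.810 J.
Photons incident: 2.810 / 3.080e-19 = 9.123e18, i.e. 9.123e18/6.022e23 = 1.515e-5 mol.
Photons absorbed: 0.237 × 1.515e-5 = 3.591e-6 mol.
Φ = 2.95e-6 mol / 3.591e-6 mol photons = 0.82.

Φ = 0.82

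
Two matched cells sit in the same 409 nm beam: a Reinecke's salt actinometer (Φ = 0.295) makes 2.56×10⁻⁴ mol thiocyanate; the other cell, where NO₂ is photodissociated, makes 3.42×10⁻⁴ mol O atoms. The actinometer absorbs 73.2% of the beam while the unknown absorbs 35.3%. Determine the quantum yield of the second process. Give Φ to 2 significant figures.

Φ = 0.82

Photons absorbed by the actinometer: 2.56×10⁻⁴ / 0.295 = 8.678×10⁻⁴ mol.
Incident flux: 8.678×10⁻⁴ / 0.732 = 0.001186 einstein.
Absorbed by unknown: 0.353 × 0.001186 = 4.187×10⁻⁴ mol.
Φ(unknown) = 3.42×10⁻⁴ / 4.187×10⁻⁴ = 0.82.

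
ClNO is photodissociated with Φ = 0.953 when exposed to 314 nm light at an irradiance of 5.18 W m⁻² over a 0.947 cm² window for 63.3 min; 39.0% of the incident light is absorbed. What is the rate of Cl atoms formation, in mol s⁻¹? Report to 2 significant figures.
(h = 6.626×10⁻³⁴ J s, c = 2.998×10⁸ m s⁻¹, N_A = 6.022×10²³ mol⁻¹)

Photon energy at 314 nm: hc/λ = (6.626×10⁻³⁴)(2.998×10⁸)/(314×10⁻⁹) = 6.326×10⁻¹⁹ J.
Energy delivered: (5.18 W m⁻²)(0.947×10⁻⁴ m²)(3798 s) = 1.863 J.
Photons incident: 1.863 / 6.326×10⁻¹⁹ = 2.945×10¹⁸, i.e. 2.945×10¹⁸/6.022×10²³ = 4.890×10⁻⁶ mol.
Photons absorbed: 0.390 × 4.890×10⁻⁶ = 1.907×10⁻⁶ mol.
Product formed: 0.953 × 1.907×10⁻⁶ = 1.817×10⁻⁶ mol.
Rate: 1.817×10⁻⁶ / 3798 s = 4.8×10⁻¹⁰ mol s⁻¹.

4.8×10⁻¹⁰ mol s⁻¹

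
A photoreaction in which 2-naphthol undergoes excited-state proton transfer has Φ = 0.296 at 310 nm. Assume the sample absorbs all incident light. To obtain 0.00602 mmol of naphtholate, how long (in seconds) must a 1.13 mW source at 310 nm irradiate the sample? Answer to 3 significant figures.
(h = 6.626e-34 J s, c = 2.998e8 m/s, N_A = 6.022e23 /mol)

t ≈ 6950 s

Product: 0.00602 mmol = 6.02e-6 mol.
Photons that must be absorbed: 6.02e-6 / 0.296 = 2.034e-5 mol.
Photon energy: hc/λ = 6.408e-19 J; per mole, 3.859e5 J mol⁻¹.
Energy required: 2.034e-5 × 3.859e5 = 7.849 J.
Time: 7.849 J / 0.00113 W = 6950 s.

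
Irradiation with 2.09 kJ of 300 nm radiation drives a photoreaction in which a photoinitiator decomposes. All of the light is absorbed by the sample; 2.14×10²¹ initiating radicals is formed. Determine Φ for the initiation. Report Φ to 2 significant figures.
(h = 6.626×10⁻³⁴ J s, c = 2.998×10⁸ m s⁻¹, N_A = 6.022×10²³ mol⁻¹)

Φ = 0.68

Product: 2.14×10²¹ / 6.022×10²³ = 0.003554 mol.
Photon energy at 300 nm: hc/λ = (6.626×10⁻³⁴)(2.998×10⁸)/(300×10⁻⁹) = 6.622×10⁻¹⁹ J.
Incident energy: 2.09 kJ = 2090 J.
Photons incident: 2090 / 6.622×10⁻¹⁹ = 3.156×10²¹, i.e. 3.156×10²¹/6.022×10²³ = 0.005241 mol.
Φ = 0.003554 mol / 0.005241 mol photons = 0.68.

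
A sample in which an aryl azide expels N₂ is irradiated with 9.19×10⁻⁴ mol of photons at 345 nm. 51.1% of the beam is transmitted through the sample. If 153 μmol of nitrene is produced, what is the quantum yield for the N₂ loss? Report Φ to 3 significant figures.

Product: 153 μmol = 1.53×10⁻⁴ mol.
Fraction absorbed: 1 − 51.1/100 = 0.4890.
Photons absorbed: 0.4890 × 9.19×10⁻⁴ = 4.494×10⁻⁴ mol.
Φ = 1.53×10⁻⁴ mol / 4.494×10⁻⁴ mol photons = 0.340.

Φ = 0.340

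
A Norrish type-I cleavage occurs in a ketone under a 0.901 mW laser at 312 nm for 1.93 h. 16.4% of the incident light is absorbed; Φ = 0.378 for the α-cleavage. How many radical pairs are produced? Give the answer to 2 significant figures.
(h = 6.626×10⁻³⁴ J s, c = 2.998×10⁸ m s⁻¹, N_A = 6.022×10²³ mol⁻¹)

Photon energy at 312 nm: hc/λ = (6.626×10⁻³⁴)(2.998×10⁸)/(312×10⁻⁹) = 6.367×10⁻¹⁹ J.
Energy delivered: (0.901 mW)(6948 s) = 6.260 J.
Photons incident: 6.260 / 6.367×10⁻¹⁹ = 9.832×10¹⁸, i.e. 9.832×10¹⁸/6.022×10²³ = 1.633×10⁻⁵ mol.
Photons absorbed: 0.164 × 1.633×10⁻⁵ = 2.678×10⁻⁶ mol.
Product: Φ × n_abs = 0.378 × 2.678×10⁻⁶ = 1.012×10⁻⁶ mol.
As a count: 1.012×10⁻⁶ × 6.022×10²³ = 6.1×10¹⁷.

6.1×10¹⁷ radical pairs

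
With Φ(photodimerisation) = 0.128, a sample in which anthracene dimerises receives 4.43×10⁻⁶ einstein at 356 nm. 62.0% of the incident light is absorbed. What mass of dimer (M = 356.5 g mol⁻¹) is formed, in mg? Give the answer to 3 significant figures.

Photons absorbed: 0.620 × 4.43×10⁻⁶ = 2.747×10⁻⁶ mol.
Product: Φ × n_abs = 0.128 × 2.747×10⁻⁶ = 3.516×10⁻⁷ mol.
Mass: 3.516×10⁻⁷ × 356.5 = 1.253×10⁻⁴ g = 0.125 mg.

0.125 mg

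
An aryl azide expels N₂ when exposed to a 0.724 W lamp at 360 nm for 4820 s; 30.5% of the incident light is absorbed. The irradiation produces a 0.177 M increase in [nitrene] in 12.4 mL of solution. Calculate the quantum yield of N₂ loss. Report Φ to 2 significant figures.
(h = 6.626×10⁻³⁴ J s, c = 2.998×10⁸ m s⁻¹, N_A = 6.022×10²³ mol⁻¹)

Product: (0.177 M)(0.0124 L) = 0.002195 mol.
Photon energy at 360 nm: hc/λ = (6.626×10⁻³⁴)(2.998×10⁸)/(360×10⁻⁹) = 5.518×10⁻¹⁹ J.
Energy delivered: (0.724 W)(4820 s) = 3490 J.
Photons incident: 3490 / 5.518×10⁻¹⁹ = 6.325×10²¹, i.e. 6.325×10²¹/6.022×10²³ = 0.01050 mol.
Photons absorbed: 0.305 × 0.01050 = 0.003203 mol.
Φ = 0.002195 mol / 0.003203 mol photons = 0.69.

Φ = 0.69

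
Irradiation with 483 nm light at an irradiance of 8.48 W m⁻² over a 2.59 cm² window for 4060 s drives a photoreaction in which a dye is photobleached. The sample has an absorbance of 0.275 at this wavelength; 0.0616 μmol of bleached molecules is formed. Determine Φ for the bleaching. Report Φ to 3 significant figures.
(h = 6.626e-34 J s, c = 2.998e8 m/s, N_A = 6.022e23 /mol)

Φ = 0.00365

Product: 0.0616 μmol = 6.16e-8 mol.
Photon energy at 483 nm: hc/λ = (6.626e-34)(2.998e8)/(483e-9) = 4.113e-19 J.
Energy delivered: (8.48 W m⁻²)(2.59e-4 m²)(4060 s) = 8.917 J.
Photons incident: 8.917 / 4.113e-19 = 2.168e19, i.e. 2.168e19/6.022e23 = 3.600e-5 mol.
Fraction absorbed: 1 − 10^(−0.275) = 0.4691.
Photons absorbed: 0.4691 × 3.600e-5 = 1.689e-5 mol.
Φ = 6.16e-8 mol / 1.689e-5 mol photons = 0.00365.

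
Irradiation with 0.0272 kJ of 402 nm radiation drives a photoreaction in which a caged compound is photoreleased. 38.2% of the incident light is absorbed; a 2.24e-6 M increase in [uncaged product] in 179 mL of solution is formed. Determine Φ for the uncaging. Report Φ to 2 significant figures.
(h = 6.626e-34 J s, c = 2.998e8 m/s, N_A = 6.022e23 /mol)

Φ = 0.011

Product: (2.24e-6 M)(0.179 L) = 4.010e-7 mol.
Photon energy at 402 nm: hc/λ = (6.626e-34)(2.998e8)/(402e-9) = 4.941e-19 J.
Incident energy: 0.0272 kJ = 27.2 J.
Photons incident: 27.2 / 4.941e-19 = 5.505e19, i.e. 5.505e19/6.022e23 = 9.141e-5 mol.
Photons absorbed: 0.382 × 9.141e-5 = 3.492e-5 mol.
Φ = 4.010e-7 mol / 3.492e-5 mol photons = 0.011.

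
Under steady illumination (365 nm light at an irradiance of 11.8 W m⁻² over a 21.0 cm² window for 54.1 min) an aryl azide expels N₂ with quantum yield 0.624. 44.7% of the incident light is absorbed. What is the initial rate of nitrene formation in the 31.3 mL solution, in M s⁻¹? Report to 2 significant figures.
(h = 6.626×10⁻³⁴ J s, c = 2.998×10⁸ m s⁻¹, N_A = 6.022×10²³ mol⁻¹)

6.7×10⁻⁷ M s⁻¹

Photon energy at 365 nm: hc/λ = (6.626×10⁻³⁴)(2.998×10⁸)/(365×10⁻⁹) = 5.442×10⁻¹⁹ J.
Energy delivered: (11.8 W m⁻²)(21.0×10⁻⁴ m²)(3246 s) = 80.44 J.
Photons incident: 80.44 / 5.442×10⁻¹⁹ = 1.478×10²⁰, i.e. 1.478×10²⁰/6.022×10²³ = 2.454×10⁻⁴ mol.
Photons absorbed: 0.447 × 2.454×10⁻⁴ = 1.097×10⁻⁴ mol.
Product formed: 0.624 × 1.097×10⁻⁴ = 6.845×10⁻⁵ mol.
Rate: 6.845×10⁻⁵ mol / (3246 s × 0.0313 L) = 6.7×10⁻⁷ M s⁻¹.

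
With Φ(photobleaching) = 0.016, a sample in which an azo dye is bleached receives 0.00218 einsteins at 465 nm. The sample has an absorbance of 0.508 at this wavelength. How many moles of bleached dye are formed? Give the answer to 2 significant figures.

Fraction absorbed: 1 − 10^(−0.508) = 0.6895.
Photons absorbed: 0.6895 × 0.00218 = 0.001503 mol.
Product: Φ × n_abs = 0.016 × 0.001503 = 2.405×10⁻⁵ mol.

2.4×10⁻⁵ mol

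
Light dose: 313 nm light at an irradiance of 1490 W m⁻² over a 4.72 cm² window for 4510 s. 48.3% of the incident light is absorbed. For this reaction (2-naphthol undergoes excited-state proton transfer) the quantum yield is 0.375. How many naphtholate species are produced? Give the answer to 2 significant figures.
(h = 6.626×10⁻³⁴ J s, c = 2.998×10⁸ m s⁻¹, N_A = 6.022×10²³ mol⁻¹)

9.1×10²⁰ species

Photon energy at 313 nm: hc/λ = (6.626×10⁻³⁴)(2.998×10⁸)/(313×10⁻⁹) = 6.347×10⁻¹⁹ J.
Energy delivered: (1490 W m⁻²)(4.72×10⁻⁴ m²)(4510 s) = 3172 J.
Photons incident: 3172 / 6.347×10⁻¹⁹ = 4.998×10²¹, i.e. 4.998×10²¹/6.022×10²³ = 0.008300 mol.
Photons absorbed: 0.483 × 0.008300 = 0.004009 mol.
Product: Φ × n_abs = 0.375 × 0.004009 = 0.001503 mol.
As a count: 0.001503 × 6.022×10²³ = 9.1×10²⁰.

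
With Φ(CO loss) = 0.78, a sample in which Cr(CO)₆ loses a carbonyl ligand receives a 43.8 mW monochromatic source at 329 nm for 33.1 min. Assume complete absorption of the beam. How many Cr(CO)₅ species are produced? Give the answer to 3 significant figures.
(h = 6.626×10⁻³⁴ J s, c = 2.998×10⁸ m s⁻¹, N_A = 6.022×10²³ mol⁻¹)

Photon energy at 329 nm: hc/λ = (6.626×10⁻³⁴)(2.998×10⁸)/(329×10⁻⁹) = 6.038×10⁻¹⁹ J.
Energy delivered: (43.8 mW)(1986 s) = 86.99 J.
Photons incident: 86.99 / 6.038×10⁻¹⁹ = 1.441×10²⁰, i.e. 1.441×10²⁰/6.022×10²³ = 2.393×10⁻⁴ mol.
Product: Φ × n_abs = 0.78 × 2.393×10⁻⁴ = 1.867×10⁻⁴ mol.
As a count: 1.867×10⁻⁴ × 6.022×10²³ = 1.12×10²⁰.

1.12×10²⁰ species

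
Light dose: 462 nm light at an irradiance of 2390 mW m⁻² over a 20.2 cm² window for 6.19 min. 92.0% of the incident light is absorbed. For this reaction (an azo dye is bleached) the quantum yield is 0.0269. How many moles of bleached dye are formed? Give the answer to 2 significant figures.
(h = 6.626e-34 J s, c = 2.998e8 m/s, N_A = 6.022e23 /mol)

Photon energy at 462 nm: hc/λ = (6.626e-34)(2.998e8)/(462e-9) = 4.300e-19 J.
Energy delivered: (2390 mW m⁻²)(20.2e-4 m²)(371.4 s) = 1.793 J.
Photons incident: 1.793 / 4.300e-19 = 4.170e18, i.e. 4.170e18/6.022e23 = 6.925e-6 mol.
Photons absorbed: 0.920 × 6.925e-6 = 6.371e-6 mol.
Product: Φ × n_abs = 0.0269 × 6.371e-6 = 1.714e-7 mol.

1.7e-7 mol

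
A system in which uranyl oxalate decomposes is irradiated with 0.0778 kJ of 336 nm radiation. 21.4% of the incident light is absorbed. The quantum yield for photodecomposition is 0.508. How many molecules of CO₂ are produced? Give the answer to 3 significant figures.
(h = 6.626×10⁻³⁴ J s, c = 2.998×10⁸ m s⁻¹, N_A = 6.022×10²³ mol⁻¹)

1.43×10¹⁹ molecules

Photon energy at 336 nm: hc/λ = (6.626×10⁻³⁴)(2.998×10⁸)/(336×10⁻⁹) = 5.912×10⁻¹⁹ J.
Incident energy: 0.0778 kJ = 77.8 J.
Photons incident: 77.8 / 5.912×10⁻¹⁹ = 1.316×10²⁰, i.e. 1.316×10²⁰/6.022×10²³ = 2.185×10⁻⁴ mol.
Photons absorbed: 0.214 × 2.185×10⁻⁴ = 4.676×10⁻⁵ mol.
Product: Φ × n_abs = 0.508 × 4.676×10⁻⁵ = 2.375×10⁻⁵ mol.
As a count: 2.375×10⁻⁵ × 6.022×10²³ = 1.43×10¹⁹.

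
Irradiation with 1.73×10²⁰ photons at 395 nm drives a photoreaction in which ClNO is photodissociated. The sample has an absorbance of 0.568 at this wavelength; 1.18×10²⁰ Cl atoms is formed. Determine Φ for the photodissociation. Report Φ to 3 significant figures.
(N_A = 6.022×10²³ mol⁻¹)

Φ = 0.935

Product: 1.18×10²⁰ / 6.022×10²³ = 1.959×10⁻⁴ mol.
Moles of photons: 1.73×10²⁰ / 6.022×10²³ = 2.873×10⁻⁴ mol.
Fraction absorbed: 1 − 10^(−0.568) = 0.7296.
Photons absorbed: 0.7296 × 2.873×10⁻⁴ = 2.096×10⁻⁴ mol.
Φ = 1.959×10⁻⁴ mol / 2.096×10⁻⁴ mol photons = 0.935.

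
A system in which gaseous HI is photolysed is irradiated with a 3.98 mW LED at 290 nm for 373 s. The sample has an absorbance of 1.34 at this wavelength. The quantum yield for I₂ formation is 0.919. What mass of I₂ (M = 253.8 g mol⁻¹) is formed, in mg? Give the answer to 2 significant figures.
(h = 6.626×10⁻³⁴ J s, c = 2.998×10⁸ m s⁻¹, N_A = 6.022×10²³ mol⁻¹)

0.80 mg

Photon energy at 290 nm: hc/λ = (6.626×10⁻³⁴)(2.998×10⁸)/(290×10⁻⁹) = 6.850×10⁻¹⁹ J.
Energy delivered: (3.98 mW)(373 s) = 1.485 J.
Photons incident: 1.485 / 6.850×10⁻¹⁹ = 2.168×10¹⁸, i.e. 2.168×10¹⁸/6.022×10²³ = 3.600×10⁻⁶ mol.
Fraction absorbed: 1 − 10^(−1.34) = 0.9543.
Photons absorbed: 0.9543 × 3.600×10⁻⁶ = 3.435×10⁻⁶ mol.
Product: Φ × n_abs = 0.919 × 3.435×10⁻⁶ = 3.157×10⁻⁶ mol.
Mass: 3.157×10⁻⁶ × 253.8 = 8.012×10⁻⁴ g = 0.80 mg.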